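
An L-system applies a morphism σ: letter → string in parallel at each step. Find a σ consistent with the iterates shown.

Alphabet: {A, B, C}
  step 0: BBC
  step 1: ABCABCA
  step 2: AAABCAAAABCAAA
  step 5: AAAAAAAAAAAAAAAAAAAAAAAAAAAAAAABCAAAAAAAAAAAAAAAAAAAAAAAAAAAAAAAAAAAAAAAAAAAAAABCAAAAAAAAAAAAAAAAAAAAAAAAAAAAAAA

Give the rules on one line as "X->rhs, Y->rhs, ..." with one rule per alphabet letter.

  step 1 ⇒ step 2: ABCABCA ⇒ AA·ABC·A·AA·ABC·A·AA
    A ↦ AA
    B ↦ ABC
    C ↦ A

A->AA, B->ABC, C->A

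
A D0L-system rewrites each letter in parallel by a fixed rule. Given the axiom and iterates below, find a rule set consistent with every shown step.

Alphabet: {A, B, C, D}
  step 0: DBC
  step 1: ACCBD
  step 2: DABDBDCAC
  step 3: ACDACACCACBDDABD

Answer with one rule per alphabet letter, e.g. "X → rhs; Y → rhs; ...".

A->DA, B->C, C->BD, D->AC

  step 2 ⇒ step 3: DABDBDCAC ⇒ AC·DA·C·AC·C·AC·BD·DA·BD
    A ↦ DA
    B ↦ C
    C ↦ BD
    D ↦ AC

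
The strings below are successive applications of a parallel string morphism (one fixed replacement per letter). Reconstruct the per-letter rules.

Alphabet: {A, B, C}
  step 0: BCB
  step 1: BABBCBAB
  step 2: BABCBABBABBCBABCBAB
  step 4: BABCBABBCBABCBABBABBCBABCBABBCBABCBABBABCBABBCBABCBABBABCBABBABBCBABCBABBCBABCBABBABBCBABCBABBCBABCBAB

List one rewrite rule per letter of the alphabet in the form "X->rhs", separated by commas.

  step 1 ⇒ step 2: BABBCBAB ⇒ BAB·C·BAB·BAB·BC·BAB·C·BAB
    A ↦ C
    B ↦ BAB
    C ↦ BC

A->C, B->BAB, C->BC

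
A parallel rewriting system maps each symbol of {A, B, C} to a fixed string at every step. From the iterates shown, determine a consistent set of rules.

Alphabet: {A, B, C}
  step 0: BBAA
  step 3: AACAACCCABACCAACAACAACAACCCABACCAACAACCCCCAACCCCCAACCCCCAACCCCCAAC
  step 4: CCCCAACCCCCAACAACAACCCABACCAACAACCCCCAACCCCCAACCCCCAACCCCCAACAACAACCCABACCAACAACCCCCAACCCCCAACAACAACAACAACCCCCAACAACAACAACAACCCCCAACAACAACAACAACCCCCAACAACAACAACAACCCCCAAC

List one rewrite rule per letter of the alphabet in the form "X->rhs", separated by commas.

A->CC, B->ABA, C->AAC

  step 3 ⇒ step 4: AACAACCCABACCAACAACAACAACCCABACCAACAACCCCCAACCCCCAACCCCCAACCCCCAAC ⇒ CC·CC·AAC·CC·CC·AAC·AAC·AAC·CC·ABA·CC·AAC·AAC·CC·CC·AAC·CC·CC·AAC·CC·CC·AAC·CC·CC·AAC·AAC·AAC·CC·ABA·CC·AAC·AAC·CC·CC·AAC·CC·CC·AAC·AAC·AAC·AAC·AAC·CC·CC·AAC·AAC·AAC·AAC·AAC·CC·CC·AAC·AAC·AAC·AAC·AAC·CC·CC·AAC·AAC·AAC·AAC·AAC·CC·CC·AAC
    A ↦ CC
    B ↦ ABA
    C ↦ AAC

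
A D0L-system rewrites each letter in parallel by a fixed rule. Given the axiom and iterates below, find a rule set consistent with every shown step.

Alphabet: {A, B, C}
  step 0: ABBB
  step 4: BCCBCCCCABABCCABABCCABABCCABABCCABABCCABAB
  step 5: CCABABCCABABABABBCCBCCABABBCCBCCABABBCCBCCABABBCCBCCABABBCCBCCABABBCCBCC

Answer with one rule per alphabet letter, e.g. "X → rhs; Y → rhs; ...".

  step 4 ⇒ step 5: BCCBCCCCABABCCABABCCABABCCABABCCABABCCABAB ⇒ CC·AB·AB·CC·AB·AB·AB·AB·B·CC·B·CC·AB·AB·B·CC·B·CC·AB·AB·B·CC·B·CC·AB·AB·B·CC·B·CC·AB·AB·B·CC·B·CC·AB·AB·B·CC·B·CC
    A ↦ B
    B ↦ CC
    C ↦ AB

A->B, B->CC, C->AB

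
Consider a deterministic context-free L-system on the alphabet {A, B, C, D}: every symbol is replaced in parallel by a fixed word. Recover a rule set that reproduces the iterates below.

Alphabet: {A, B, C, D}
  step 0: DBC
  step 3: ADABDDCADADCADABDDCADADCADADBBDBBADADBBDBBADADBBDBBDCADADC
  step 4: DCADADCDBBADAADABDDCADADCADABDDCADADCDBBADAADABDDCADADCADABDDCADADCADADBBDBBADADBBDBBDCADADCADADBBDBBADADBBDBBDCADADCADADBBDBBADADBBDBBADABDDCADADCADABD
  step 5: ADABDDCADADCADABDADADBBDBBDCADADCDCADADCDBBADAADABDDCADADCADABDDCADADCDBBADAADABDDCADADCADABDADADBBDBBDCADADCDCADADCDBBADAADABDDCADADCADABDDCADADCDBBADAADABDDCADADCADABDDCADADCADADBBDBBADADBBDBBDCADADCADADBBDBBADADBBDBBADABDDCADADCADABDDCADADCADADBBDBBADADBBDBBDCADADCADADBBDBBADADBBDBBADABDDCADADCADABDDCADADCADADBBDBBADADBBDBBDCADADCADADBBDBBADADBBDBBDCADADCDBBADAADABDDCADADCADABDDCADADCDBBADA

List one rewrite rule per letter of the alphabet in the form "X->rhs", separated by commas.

  step 4 ⇒ step 5: DCADADCDBBADAADABDDCADADCADABDDCADADCDBBADAADABDDCADADCADABDDCADADCADADBBDBBADADBBDBBDCADADCADADBBDBBADADBBDBBDCADADCADADBBDBBADADBBDBBADABDDCADADCADABD ⇒ ADA·BD·DC·ADA·DC·ADA·BD·ADA·DBB·DBB·DC·ADA·DC·DC·ADA·DC·DBB·ADA·ADA·BD·DC·ADA·DC·ADA·BD·DC·ADA·DC·DBB·ADA·ADA·BD·DC·ADA·DC·ADA·BD·ADA·DBB·DBB·DC·ADA·DC·DC·ADA·DC·DBB·ADA·ADA·BD·DC·ADA·DC·ADA·BD·DC·ADA·DC·DBB·ADA·ADA·BD·DC·ADA·DC·ADA·BD·DC·ADA·DC·ADA·DBB·DBB·ADA·DBB·DBB·DC·ADA·DC·ADA·DBB·DBB·ADA·DBB·DBB·ADA·BD·DC·ADA·DC·ADA·BD·DC·ADA·DC·ADA·DBB·DBB·ADA·DBB·DBB·DC·ADA·DC·ADA·DBB·DBB·ADA·DBB·DBB·ADA·BD·DC·ADA·DC·ADA·BD·DC·ADA·DC·ADA·DBB·DBB·ADA·DBB·DBB·DC·ADA·DC·ADA·DBB·DBB·ADA·DBB·DBB·DC·ADA·DC·DBB·ADA·ADA·BD·DC·ADA·DC·ADA·BD·DC·ADA·DC·DBB·ADA
    A ↦ DC
    B ↦ DBB
    C ↦ BD
    D ↦ ADA

A->DC, B->DBB, C->BD, D->ADA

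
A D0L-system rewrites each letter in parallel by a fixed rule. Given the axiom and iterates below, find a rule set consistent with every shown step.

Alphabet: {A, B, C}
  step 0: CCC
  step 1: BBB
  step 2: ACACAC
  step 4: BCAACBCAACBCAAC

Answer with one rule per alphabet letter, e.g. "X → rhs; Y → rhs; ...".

A->CA, B->AC, C->B

  step 1 ⇒ step 2: BBB ⇒ AC·AC·AC
    B ↦ AC
    A ↦ CA  (constrained at step 2)
  step 0 ⇒ step 1: CCC ⇒ B·B·B
    C ↦ B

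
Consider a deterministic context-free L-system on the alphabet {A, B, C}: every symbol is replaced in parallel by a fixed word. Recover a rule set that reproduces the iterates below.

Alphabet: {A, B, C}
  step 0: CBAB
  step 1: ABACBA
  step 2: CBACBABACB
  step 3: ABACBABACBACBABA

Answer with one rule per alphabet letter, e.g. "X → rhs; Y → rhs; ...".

A->CB, B->A, C->AB

  step 2 ⇒ step 3: CBACBABACB ⇒ AB·A·CB·AB·A·CB·A·CB·AB·A
    A ↦ CB
    B ↦ A
    C ↦ AB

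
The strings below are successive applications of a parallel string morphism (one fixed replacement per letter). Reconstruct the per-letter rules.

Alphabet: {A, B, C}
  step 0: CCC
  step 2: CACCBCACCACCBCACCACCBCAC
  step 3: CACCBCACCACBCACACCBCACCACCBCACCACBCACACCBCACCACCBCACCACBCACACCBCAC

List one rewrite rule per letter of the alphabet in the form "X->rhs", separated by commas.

A->CB, B->BCA, C->CAC

  step 2 ⇒ step 3: CACCBCACCACCBCACCACCBCAC ⇒ CAC·CB·CAC·CAC·BCA·CAC·CB·CAC·CAC·CB·CAC·CAC·BCA·CAC·CB·CAC·CAC·CB·CAC·CAC·BCA·CAC·CB·CAC
    A ↦ CB
    B ↦ BCA
    C ↦ CAC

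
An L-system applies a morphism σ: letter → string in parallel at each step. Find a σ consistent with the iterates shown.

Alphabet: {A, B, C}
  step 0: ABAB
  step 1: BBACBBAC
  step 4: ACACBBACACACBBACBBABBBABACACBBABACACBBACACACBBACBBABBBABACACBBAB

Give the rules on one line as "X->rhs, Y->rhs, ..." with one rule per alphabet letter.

  step 0 ⇒ step 1: ABAB ⇒ BB·AC·BB·AC
    A ↦ BB
    B ↦ AC
    C ↦ AB  (constrained at step 1)

A->BB, B->AC, C->AB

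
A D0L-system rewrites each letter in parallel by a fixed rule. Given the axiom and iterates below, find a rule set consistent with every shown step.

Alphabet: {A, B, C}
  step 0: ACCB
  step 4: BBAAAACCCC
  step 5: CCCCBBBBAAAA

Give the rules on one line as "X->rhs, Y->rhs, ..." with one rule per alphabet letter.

A->B, B->CC, C->A

  step 4 ⇒ step 5: BBAAAACCCC ⇒ CC·CC·B·B·B·B·A·A·A·A
    A ↦ B
    B ↦ CC
    C ↦ A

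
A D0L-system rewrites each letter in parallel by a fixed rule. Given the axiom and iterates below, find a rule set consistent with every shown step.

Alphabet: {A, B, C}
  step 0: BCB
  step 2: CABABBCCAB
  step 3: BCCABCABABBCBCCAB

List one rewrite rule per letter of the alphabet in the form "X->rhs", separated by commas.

A->C, B->AB, C->BC

  step 2 ⇒ step 3: CABABBCCAB ⇒ BC·C·AB·C·AB·AB·BC·BC·C·AB
    A ↦ C
    B ↦ AB
    C ↦ BC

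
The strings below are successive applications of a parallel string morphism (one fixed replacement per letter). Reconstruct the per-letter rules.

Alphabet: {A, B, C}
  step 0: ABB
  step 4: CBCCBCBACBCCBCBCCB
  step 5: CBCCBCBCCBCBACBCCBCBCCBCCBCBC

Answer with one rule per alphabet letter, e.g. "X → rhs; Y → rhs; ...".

  step 4 ⇒ step 5: CBCCBCBACBCCBCBCCB ⇒ CB·C·CB·CB·C·CB·C·BA·CB·C·CB·CB·C·CB·C·CB·CB·C
    A ↦ BA
    B ↦ C
    C ↦ CB

A->BA, B->C, C->CB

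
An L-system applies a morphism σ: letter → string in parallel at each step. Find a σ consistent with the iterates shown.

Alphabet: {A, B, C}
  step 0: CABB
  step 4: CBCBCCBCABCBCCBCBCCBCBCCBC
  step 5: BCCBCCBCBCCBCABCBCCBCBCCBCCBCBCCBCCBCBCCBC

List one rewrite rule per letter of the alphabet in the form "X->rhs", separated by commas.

  step 4 ⇒ step 5: CBCBCCBCABCBCCBCBCCBCBCCBC ⇒ BC·C·BC·C·BC·BC·C·BC·AB·C·BC·C·BC·BC·C·BC·C·BC·BC·C·BC·C·BC·BC·C·BC
    A ↦ AB
    B ↦ C
    C ↦ BC

A->AB, B->C, C->BC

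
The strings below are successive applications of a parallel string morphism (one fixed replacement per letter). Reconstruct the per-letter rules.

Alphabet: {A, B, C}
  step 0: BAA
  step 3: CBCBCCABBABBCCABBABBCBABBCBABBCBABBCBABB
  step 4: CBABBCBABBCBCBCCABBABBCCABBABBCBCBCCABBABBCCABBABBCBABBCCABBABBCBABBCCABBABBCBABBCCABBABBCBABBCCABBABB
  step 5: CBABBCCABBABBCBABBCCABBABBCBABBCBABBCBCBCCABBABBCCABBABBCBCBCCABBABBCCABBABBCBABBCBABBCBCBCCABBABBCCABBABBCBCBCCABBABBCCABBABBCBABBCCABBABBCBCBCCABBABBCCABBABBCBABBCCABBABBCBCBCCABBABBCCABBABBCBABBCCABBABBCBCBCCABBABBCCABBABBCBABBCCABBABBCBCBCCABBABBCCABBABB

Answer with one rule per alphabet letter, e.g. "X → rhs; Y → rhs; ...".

A->CC, B->ABB, C->CB

  step 4 ⇒ step 5: CBABBCBABBCBCBCCABBABBCCABBABBCBCBCCABBABBCCABBABBCBABBCCABBABBCBABBCCABBABBCBABBCCABBABBCBABBCCABBABB ⇒ CB·ABB·CC·ABB·ABB·CB·ABB·CC·ABB·ABB·CB·ABB·CB·ABB·CB·CB·CC·ABB·ABB·CC·ABB·ABB·CB·CB·CC·ABB·ABB·CC·ABB·ABB·CB·ABB·CB·ABB·CB·CB·CC·ABB·ABB·CC·ABB·ABB·CB·CB·CC·ABB·ABB·CC·ABB·ABB·CB·ABB·CC·ABB·ABB·CB·CB·CC·ABB·ABB·CC·ABB·ABB·CB·ABB·CC·ABB·ABB·CB·CB·CC·ABB·ABB·CC·ABB·ABB·CB·ABB·CC·ABB·ABB·CB·CB·CC·ABB·ABB·CC·ABB·ABB·CB·ABB·CC·ABB·ABB·CB·CB·CC·ABB·ABB·CC·ABB·ABB
    A ↦ CC
    B ↦ ABB
    C ↦ CB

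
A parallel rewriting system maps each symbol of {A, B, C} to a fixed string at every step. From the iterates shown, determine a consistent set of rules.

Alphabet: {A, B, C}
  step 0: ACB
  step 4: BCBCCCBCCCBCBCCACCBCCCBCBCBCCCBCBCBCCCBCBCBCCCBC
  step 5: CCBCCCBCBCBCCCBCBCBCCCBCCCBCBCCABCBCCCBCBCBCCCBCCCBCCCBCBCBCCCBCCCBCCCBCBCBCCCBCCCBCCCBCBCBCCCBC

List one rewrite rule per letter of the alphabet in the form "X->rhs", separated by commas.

  step 4 ⇒ step 5: BCBCCCBCCCBCBCCACCBCCCBCBCBCCCBCBCBCCCBCBCBCCCBC ⇒ CC·BC·CC·BC·BC·BC·CC·BC·BC·BC·CC·BC·CC·BC·BC·CA·BC·BC·CC·BC·BC·BC·CC·BC·CC·BC·CC·BC·BC·BC·CC·BC·CC·BC·CC·BC·BC·BC·CC·BC·CC·BC·CC·BC·BC·BC·CC·BC
    A ↦ CA
    B ↦ CC
    C ↦ BC

A->CA, B->CC, C->BC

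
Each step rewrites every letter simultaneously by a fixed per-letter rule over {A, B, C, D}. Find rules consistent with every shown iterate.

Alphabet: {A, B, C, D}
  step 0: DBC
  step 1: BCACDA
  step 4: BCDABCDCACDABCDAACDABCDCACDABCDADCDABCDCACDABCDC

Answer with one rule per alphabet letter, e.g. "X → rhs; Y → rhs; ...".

  step 0 ⇒ step 1: DBC ⇒ BC·AC·DA
    B ↦ AC
    C ↦ DA
    D ↦ BC
    A ↦ DC  (constrained at step 1)

A->DC, B->AC, C->DA, D->BC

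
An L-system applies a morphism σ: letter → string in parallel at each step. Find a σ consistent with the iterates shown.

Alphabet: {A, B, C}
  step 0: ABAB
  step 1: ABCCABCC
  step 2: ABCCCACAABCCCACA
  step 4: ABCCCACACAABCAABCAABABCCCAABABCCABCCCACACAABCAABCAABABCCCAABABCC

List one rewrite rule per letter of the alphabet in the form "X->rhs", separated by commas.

A->AB, B->CC, C->CA

  step 1 ⇒ step 2: ABCCABCC ⇒ AB·CC·CA·CA·AB·CC·CA·CA
    A ↦ AB
    B ↦ CC
    C ↦ CA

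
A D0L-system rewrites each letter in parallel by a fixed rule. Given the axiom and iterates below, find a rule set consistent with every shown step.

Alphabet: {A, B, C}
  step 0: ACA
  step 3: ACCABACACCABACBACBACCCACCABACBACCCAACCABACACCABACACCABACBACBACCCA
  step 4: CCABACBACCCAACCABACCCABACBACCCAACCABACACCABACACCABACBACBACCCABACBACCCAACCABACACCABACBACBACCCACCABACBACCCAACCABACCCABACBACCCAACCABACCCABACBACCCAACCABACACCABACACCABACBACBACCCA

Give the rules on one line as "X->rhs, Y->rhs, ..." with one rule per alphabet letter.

  step 3 ⇒ step 4: ACCABACACCABACBACBACCCACCABACBACCCAACCABACACCABACACCABACBACBACCCA ⇒ CCA·BAC·BAC·CCA·A·CCA·BAC·CCA·BAC·BAC·CCA·A·CCA·BAC·A·CCA·BAC·A·CCA·BAC·BAC·BAC·CCA·BAC·BAC·CCA·A·CCA·BAC·A·CCA·BAC·BAC·BAC·CCA·CCA·BAC·BAC·CCA·A·CCA·BAC·CCA·BAC·BAC·CCA·A·CCA·BAC·CCA·BAC·BAC·CCA·A·CCA·BAC·A·CCA·BAC·A·CCA·BAC·BAC·BAC·CCA
    A ↦ CCA
    B ↦ A
    C ↦ BAC

A->CCA, B->A, C->BAC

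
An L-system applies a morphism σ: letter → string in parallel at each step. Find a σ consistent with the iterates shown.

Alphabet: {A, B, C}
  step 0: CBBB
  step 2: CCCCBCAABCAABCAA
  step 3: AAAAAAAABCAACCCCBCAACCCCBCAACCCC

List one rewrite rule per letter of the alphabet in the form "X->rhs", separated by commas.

  step 2 ⇒ step 3: CCCCBCAABCAABCAA ⇒ AA·AA·AA·AA·BC·AA·CC·CC·BC·AA·CC·CC·BC·AA·CC·CC
    A ↦ CC
    B ↦ BC
    C ↦ AA

A->CC, B->BC, C->AA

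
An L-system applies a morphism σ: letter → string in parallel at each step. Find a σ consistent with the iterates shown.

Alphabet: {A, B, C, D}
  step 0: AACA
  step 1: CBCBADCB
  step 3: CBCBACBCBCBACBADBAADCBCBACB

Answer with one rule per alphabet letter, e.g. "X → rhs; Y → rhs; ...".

  step 0 ⇒ step 1: AACA ⇒ CB·CB·AD·CB
    A ↦ CB
    C ↦ AD
    B ↦ BA  (constrained at step 1)
    D ↦ C  (constrained at step 1)

A->CB, B->BA, C->AD, D->C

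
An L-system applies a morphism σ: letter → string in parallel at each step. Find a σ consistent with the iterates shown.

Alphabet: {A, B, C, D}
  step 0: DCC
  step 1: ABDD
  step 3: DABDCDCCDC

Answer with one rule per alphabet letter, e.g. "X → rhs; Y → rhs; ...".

  step 0 ⇒ step 1: DCC ⇒ AB·D·D
    C ↦ D
    D ↦ AB
    A ↦ CD  (constrained at step 1)
    B ↦ C  (constrained at step 1)

A->CD, B->C, C->D, D->AB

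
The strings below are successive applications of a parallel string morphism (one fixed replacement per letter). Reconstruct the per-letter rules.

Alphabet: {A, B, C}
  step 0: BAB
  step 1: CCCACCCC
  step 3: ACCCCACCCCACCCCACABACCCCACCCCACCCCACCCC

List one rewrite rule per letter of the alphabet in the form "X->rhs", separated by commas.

  step 0 ⇒ step 1: BAB ⇒ CCC·AC·CCC
    A ↦ AC
    B ↦ CCC
    C ↦ AB  (constrained at step 1)

A->AC, B->CCC, C->AB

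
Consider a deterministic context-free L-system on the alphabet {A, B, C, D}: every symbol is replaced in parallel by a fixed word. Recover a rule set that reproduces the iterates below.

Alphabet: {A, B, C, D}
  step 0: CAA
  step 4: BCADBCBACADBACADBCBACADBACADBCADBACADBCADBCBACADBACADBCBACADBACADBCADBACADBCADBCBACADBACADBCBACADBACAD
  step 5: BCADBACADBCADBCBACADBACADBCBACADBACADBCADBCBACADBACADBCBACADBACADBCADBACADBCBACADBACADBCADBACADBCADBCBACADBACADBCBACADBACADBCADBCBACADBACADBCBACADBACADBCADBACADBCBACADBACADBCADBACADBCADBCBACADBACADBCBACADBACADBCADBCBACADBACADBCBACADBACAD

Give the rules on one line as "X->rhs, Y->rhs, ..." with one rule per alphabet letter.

  step 4 ⇒ step 5: BCADBCBACADBACADBCBACADBACADBCADBACADBCADBCBACADBACADBCBACADBACADBCADBACADBCADBCBACADBACADBCBACADBACAD ⇒ BC·AD·BAC·AD·BC·AD·BC·BAC·AD·BAC·AD·BC·BAC·AD·BAC·AD·BC·AD·BC·BAC·AD·BAC·AD·BC·BAC·AD·BAC·AD·BC·AD·BAC·AD·BC·BAC·AD·BAC·AD·BC·AD·BAC·AD·BC·AD·BC·BAC·AD·BAC·AD·BC·BAC·AD·BAC·AD·BC·AD·BC·BAC·AD·BAC·AD·BC·BAC·AD·BAC·AD·BC·AD·BAC·AD·BC·BAC·AD·BAC·AD·BC·AD·BAC·AD·BC·AD·BC·BAC·AD·BAC·AD·BC·BAC·AD·BAC·AD·BC·AD·BC·BAC·AD·BAC·AD·BC·BAC·AD·BAC·AD
    A ↦ BAC
    B ↦ BC
    C ↦ AD
    D ↦ AD

A->BAC, B->BC, C->AD, D->AD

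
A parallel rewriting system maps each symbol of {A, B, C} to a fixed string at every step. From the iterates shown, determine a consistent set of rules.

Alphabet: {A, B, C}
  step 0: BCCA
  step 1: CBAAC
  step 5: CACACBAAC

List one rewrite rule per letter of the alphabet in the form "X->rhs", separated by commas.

  step 0 ⇒ step 1: BCCA ⇒ CB·A·A·C
    A ↦ C
    B ↦ CB
    C ↦ A

A->C, B->CB, C->A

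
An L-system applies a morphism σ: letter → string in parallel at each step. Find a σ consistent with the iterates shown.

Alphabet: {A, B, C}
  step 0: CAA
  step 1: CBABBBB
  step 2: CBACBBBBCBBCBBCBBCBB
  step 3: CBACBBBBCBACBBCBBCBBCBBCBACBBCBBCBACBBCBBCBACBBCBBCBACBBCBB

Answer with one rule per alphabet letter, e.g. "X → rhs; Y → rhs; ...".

  step 2 ⇒ step 3: CBACBBBBCBBCBBCBBCBB ⇒ CBA·CBB·BB·CBA·CBB·CBB·CBB·CBB·CBA·CBB·CBB·CBA·CBB·CBB·CBA·CBB·CBB·CBA·CBB·CBB
    A ↦ BB
    B ↦ CBB
    C ↦ CBA

A->BB, B->CBB, C->CBA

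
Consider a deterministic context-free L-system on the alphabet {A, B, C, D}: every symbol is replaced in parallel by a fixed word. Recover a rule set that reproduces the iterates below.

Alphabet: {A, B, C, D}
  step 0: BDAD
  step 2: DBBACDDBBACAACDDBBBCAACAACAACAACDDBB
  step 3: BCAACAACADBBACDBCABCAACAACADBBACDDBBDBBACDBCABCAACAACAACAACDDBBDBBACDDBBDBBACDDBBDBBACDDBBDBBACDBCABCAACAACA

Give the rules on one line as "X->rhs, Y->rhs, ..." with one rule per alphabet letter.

A->DBB, B->ACA, C->ACD, D->BCA

  step 2 ⇒ step 3: DBBACDDBBACAACDDBBBCAACAACAACAACDDBB ⇒ BCA·ACA·ACA·DBB·ACD·BCA·BCA·ACA·ACA·DBB·ACD·DBB·DBB·ACD·BCA·BCA·ACA·ACA·ACA·ACD·DBB·DBB·ACD·DBB·DBB·ACD·DBB·DBB·ACD·DBB·DBB·ACD·BCA·BCA·ACA·ACA
    A ↦ DBB
    B ↦ ACA
    C ↦ ACD
    D ↦ BCA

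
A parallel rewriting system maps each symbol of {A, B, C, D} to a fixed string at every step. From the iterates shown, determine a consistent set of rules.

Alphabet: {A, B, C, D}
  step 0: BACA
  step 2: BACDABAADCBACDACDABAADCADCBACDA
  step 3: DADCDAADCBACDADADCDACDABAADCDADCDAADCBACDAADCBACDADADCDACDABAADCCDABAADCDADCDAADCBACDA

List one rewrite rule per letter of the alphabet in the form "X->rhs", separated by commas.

A->CDA, B->DAD, C->ADC, D->BA

  step 2 ⇒ step 3: BACDABAADCBACDACDABAADCADCBACDA ⇒ DAD·CDA·ADC·BA·CDA·DAD·CDA·CDA·BA·ADC·DAD·CDA·ADC·BA·CDA·ADC·BA·CDA·DAD·CDA·CDA·BA·ADC·CDA·BA·ADC·DAD·CDA·ADC·BA·CDA
    A ↦ CDA
    B ↦ DAD
    C ↦ ADC
    D ↦ BA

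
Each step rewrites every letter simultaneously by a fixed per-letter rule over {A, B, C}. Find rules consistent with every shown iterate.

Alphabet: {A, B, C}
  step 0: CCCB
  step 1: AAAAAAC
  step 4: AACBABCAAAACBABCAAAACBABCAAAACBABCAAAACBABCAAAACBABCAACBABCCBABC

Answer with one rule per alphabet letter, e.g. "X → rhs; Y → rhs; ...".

  step 0 ⇒ step 1: CCCB ⇒ AA·AA·AA·C
    B ↦ C
    C ↦ AA
    A ↦ BAB  (constrained at step 1)

A->BAB, B->C, C->AA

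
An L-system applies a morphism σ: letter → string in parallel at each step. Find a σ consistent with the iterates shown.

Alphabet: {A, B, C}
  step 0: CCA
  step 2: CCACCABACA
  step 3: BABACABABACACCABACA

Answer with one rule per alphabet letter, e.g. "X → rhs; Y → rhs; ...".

  step 2 ⇒ step 3: CCACCABACA ⇒ BA·BA·CA·BA·BA·CA·C·CA·BA·CA
    A ↦ CA
    B ↦ C
    C ↦ BA

A->CA, B->C, C->BA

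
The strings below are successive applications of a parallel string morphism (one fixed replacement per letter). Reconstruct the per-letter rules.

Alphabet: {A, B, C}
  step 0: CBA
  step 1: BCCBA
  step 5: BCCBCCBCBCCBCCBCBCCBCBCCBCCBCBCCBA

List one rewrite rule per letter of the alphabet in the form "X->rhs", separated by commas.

A->BA, B->C, C->BC

  step 0 ⇒ step 1: CBA ⇒ BC·C·BA
    A ↦ BA
    B ↦ C
    C ↦ BC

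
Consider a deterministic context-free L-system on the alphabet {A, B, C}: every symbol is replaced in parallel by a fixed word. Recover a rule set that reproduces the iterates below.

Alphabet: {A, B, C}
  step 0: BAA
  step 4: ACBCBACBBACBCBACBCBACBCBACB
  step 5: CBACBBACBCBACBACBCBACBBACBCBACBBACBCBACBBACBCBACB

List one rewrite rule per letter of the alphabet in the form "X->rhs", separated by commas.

A->C, B->ACB, C->B

  step 4 ⇒ step 5: ACBCBACBBACBCBACBCBACBCBACB ⇒ C·B·ACB·B·ACB·C·B·ACB·ACB·C·B·ACB·B·ACB·C·B·ACB·B·ACB·C·B·ACB·B·ACB·C·B·ACB
    A ↦ C
    B ↦ ACB
    C ↦ B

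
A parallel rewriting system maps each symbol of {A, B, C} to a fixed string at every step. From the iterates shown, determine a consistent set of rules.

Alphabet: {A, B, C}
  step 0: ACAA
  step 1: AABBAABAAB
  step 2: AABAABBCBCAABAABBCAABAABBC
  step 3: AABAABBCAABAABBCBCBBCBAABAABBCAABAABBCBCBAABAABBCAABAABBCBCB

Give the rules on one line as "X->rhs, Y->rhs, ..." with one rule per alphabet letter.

A->AAB, B->BC, C->B

  step 2 ⇒ step 3: AABAABBCBCAABAABBCAABAABBC ⇒ AAB·AAB·BC·AAB·AAB·BC·BC·B·BC·B·AAB·AAB·BC·AAB·AAB·BC·BC·B·AAB·AAB·BC·AAB·AAB·BC·BC·B
    A ↦ AAB
    B ↦ BC
    C ↦ B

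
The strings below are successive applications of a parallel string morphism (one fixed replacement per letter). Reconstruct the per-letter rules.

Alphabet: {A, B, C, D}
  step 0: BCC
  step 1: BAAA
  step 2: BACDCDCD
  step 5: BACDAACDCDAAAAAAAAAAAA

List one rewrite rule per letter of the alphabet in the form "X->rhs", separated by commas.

A->CD, B->BA, C->A, D->A

  step 1 ⇒ step 2: BAAA ⇒ BA·CD·CD·CD
    A ↦ CD
    B ↦ BA
  step 0 ⇒ step 1: BCC ⇒ BA·A·A
    C ↦ A
    D ↦ A  (constrained at step 2)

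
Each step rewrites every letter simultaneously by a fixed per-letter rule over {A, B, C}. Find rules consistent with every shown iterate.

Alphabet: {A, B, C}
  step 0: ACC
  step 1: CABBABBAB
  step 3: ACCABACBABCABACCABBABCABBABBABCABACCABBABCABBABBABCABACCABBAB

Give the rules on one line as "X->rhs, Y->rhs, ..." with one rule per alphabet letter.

  step 0 ⇒ step 1: ACC ⇒ CAB·BAB·BAB
    A ↦ CAB
    C ↦ BAB
    B ↦ AC  (constrained at step 1)

A->CAB, B->AC, C->BAB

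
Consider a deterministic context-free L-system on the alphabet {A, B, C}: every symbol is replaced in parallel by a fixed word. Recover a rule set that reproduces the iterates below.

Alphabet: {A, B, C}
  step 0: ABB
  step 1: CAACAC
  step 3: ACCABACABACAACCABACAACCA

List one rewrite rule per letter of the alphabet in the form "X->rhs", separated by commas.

A->CA, B->AC, C->BA

  step 0 ⇒ step 1: ABB ⇒ CA·AC·AC
    A ↦ CA
    B ↦ AC
    C ↦ BA  (constrained at step 1)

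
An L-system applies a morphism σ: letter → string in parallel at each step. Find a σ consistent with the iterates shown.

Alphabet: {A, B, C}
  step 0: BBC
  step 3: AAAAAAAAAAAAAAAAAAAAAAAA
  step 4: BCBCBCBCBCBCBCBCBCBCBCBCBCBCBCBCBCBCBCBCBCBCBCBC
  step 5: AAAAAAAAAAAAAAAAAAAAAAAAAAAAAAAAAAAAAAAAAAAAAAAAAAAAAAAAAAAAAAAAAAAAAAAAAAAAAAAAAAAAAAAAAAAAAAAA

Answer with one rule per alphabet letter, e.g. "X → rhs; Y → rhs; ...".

  step 4 ⇒ step 5: BCBCBCBCBCBCBCBCBCBCBCBCBCBCBCBCBCBCBCBCBCBCBCBC ⇒ AA·AA·AA·AA·AA·AA·AA·AA·AA·AA·AA·AA·AA·AA·AA·AA·AA·AA·AA·AA·AA·AA·AA·AA·AA·AA·AA·AA·AA·AA·AA·AA·AA·AA·AA·AA·AA·AA·AA·AA·AA·AA·AA·AA·AA·AA·AA·AA
    B ↦ AA
    C ↦ AA
  step 3 ⇒ step 4: AAAAAAAAAAAAAAAAAAAAAAAA ⇒ BC·BC·BC·BC·BC·BC·BC·BC·BC·BC·BC·BC·BC·BC·BC·BC·BC·BC·BC·BC·BC·BC·BC·BC
    A ↦ BC

A->BC, B->AA, C->AA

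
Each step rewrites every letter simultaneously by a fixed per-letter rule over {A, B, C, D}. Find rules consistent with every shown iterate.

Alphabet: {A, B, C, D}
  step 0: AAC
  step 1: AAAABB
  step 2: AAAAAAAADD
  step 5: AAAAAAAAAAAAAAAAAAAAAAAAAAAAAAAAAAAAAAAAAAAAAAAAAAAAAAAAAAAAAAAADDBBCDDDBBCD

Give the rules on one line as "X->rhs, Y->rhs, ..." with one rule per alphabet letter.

A->AA, B->D, C->BB, D->CD

  step 1 ⇒ step 2: AAAABB ⇒ AA·AA·AA·AA·D·D
    A ↦ AA
    B ↦ D
  step 0 ⇒ step 1: AAC ⇒ AA·AA·BB
    C ↦ BB
    D ↦ CD  (constrained at step 2)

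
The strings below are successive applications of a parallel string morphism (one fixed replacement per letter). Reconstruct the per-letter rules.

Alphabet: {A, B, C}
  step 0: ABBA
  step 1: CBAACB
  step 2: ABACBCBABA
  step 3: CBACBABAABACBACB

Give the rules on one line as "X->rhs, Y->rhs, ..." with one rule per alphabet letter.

A->CB, B->A, C->AB

  step 2 ⇒ step 3: ABACBCBABA ⇒ CB·A·CB·AB·A·AB·A·CB·A·CB
    A ↦ CB
    B ↦ A
    C ↦ AB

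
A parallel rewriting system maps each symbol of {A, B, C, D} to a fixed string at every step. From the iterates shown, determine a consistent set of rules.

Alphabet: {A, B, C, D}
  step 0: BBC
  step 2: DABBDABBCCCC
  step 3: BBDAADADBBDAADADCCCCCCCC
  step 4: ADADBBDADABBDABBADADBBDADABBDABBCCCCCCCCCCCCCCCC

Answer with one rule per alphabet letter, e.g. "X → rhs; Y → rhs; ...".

A->DA, B->AD, C->CC, D->BB

  step 3 ⇒ step 4: BBDAADADBBDAADADCCCCCCCC ⇒ AD·AD·BB·DA·DA·BB·DA·BB·AD·AD·BB·DA·DA·BB·DA·BB·CC·CC·CC·CC·CC·CC·CC·CC
    A ↦ DA
    B ↦ AD
    C ↦ CC
    D ↦ BB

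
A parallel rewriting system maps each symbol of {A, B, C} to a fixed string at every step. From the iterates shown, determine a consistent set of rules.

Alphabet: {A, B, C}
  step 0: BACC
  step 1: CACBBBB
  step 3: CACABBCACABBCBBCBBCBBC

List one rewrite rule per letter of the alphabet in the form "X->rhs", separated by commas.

A->C, B->CA, C->BB

  step 0 ⇒ step 1: BACC ⇒ CA·C·BB·BB
    A ↦ C
    B ↦ CA
    C ↦ BB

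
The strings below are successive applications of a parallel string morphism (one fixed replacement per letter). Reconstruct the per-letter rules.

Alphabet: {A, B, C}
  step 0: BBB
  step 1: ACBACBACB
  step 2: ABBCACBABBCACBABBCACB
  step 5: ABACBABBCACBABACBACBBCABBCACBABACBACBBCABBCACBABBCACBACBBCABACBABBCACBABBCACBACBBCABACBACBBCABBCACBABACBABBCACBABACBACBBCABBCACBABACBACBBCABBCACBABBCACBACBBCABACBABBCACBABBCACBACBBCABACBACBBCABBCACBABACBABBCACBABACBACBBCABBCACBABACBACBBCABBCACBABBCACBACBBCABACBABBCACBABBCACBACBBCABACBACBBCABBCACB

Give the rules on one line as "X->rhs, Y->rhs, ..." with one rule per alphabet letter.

  step 1 ⇒ step 2: ACBACBACB ⇒ AB·BC·ACB·AB·BC·ACB·AB·BC·ACB
    A ↦ AB
    B ↦ ACB
    C ↦ BC

A->AB, B->ACB, C->BC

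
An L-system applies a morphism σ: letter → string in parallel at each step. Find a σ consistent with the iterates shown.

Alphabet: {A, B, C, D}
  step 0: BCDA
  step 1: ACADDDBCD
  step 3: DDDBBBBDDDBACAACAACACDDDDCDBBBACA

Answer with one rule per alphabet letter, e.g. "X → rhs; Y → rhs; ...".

  step 0 ⇒ step 1: BCDA ⇒ ACA·DDD·B·CD
    A ↦ CD
    B ↦ ACA
    C ↦ DDD
    D ↦ B

A->CD, B->ACA, C->DDD, D->B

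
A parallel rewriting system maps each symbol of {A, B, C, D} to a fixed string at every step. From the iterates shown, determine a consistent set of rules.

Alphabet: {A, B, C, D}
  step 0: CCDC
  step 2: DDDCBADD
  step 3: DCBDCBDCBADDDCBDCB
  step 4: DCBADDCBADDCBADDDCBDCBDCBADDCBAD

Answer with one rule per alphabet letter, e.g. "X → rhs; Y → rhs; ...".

A->D, B->D, C->A, D->DCB

  step 3 ⇒ step 4: DCBDCBDCBADDDCBDCB ⇒ DCB·A·D·DCB·A·D·DCB·A·D·D·DCB·DCB·DCB·A·D·DCB·A·D
    A ↦ D
    B ↦ D
    C ↦ A
    D ↦ DCB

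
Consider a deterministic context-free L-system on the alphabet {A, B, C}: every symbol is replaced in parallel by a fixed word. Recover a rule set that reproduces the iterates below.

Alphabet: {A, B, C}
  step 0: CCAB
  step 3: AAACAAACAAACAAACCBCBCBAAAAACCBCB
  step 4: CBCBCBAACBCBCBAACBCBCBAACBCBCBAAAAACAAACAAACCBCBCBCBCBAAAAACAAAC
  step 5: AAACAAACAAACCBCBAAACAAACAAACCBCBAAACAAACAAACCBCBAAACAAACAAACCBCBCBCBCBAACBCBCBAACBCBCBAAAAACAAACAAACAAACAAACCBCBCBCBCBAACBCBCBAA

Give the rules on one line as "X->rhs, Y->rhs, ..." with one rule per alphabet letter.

A->CB, B->AC, C->AA

  step 4 ⇒ step 5: CBCBCBAACBCBCBAACBCBCBAACBCBCBAAAAACAAACAAACCBCBCBCBCBAAAAACAAAC ⇒ AA·AC·AA·AC·AA·AC·CB·CB·AA·AC·AA·AC·AA·AC·CB·CB·AA·AC·AA·AC·AA·AC·CB·CB·AA·AC·AA·AC·AA·AC·CB·CB·CB·CB·CB·AA·CB·CB·CB·AA·CB·CB·CB·AA·AA·AC·AA·AC·AA·AC·AA·AC·AA·AC·CB·CB·CB·CB·CB·AA·CB·CB·CB·AA
    A ↦ CB
    B ↦ AC
    C ↦ AA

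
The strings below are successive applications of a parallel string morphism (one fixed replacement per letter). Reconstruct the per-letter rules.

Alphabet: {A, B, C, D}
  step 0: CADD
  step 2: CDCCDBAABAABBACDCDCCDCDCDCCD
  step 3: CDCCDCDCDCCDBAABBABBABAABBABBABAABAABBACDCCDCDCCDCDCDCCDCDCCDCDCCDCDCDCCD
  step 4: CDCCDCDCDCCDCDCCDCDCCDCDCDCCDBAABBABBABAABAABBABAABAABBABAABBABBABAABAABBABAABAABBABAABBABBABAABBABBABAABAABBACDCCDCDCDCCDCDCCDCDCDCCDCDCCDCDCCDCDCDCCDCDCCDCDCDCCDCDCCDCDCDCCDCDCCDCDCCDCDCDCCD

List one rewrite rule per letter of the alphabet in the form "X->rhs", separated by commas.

  step 3 ⇒ step 4: CDCCDCDCDCCDBAABBABBABAABBABBABAABAABBACDCCDCDCCDCDCDCCDCDCCDCDCCDCDCDCCD ⇒ CD·CCD·CD·CD·CCD·CD·CCD·CD·CCD·CD·CD·CCD·BAA·BBA·BBA·BAA·BAA·BBA·BAA·BAA·BBA·BAA·BBA·BBA·BAA·BAA·BBA·BAA·BAA·BBA·BAA·BBA·BBA·BAA·BBA·BBA·BAA·BAA·BBA·CD·CCD·CD·CD·CCD·CD·CCD·CD·CD·CCD·CD·CCD·CD·CCD·CD·CD·CCD·CD·CCD·CD·CD·CCD·CD·CCD·CD·CD·CCD·CD·CCD·CD·CCD·CD·CD·CCD
    A ↦ BBA
    B ↦ BAA
    C ↦ CD
    D ↦ CCD

A->BBA, B->BAA, C->CD, D->CCD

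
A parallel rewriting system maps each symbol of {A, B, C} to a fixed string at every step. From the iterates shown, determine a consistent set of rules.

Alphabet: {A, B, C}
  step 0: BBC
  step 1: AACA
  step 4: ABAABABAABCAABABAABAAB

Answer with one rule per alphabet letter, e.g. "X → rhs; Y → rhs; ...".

A->AB, B->A, C->CA

  step 0 ⇒ step 1: BBC ⇒ A·A·CA
    B ↦ A
    C ↦ CA
    A ↦ AB  (constrained at step 1)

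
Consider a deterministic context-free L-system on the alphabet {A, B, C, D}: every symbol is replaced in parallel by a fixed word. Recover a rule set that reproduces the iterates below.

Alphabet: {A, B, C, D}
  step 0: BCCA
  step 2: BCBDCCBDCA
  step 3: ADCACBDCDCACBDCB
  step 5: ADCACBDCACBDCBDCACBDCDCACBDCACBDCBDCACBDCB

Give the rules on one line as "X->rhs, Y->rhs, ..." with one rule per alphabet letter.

  step 2 ⇒ step 3: BCBDCCBDCA ⇒ A·DC·A·CB·DC·DC·A·CB·DC·B
    A ↦ B
    B ↦ A
    C ↦ DC
    D ↦ CB

A->B, B->A, C->DC, D->CB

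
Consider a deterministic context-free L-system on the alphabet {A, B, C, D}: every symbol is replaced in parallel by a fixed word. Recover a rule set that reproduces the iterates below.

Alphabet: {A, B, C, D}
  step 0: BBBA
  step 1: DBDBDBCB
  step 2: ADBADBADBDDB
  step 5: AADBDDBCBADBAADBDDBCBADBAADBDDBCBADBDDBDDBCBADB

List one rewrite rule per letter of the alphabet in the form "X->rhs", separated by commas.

  step 1 ⇒ step 2: DBDBDBCB ⇒ A·DB·A·DB·A·DB·D·DB
    B ↦ DB
    C ↦ D
    D ↦ A
  step 0 ⇒ step 1: BBBA ⇒ DB·DB·DB·CB
    A ↦ CB

A->CB, B->DB, C->D, D->A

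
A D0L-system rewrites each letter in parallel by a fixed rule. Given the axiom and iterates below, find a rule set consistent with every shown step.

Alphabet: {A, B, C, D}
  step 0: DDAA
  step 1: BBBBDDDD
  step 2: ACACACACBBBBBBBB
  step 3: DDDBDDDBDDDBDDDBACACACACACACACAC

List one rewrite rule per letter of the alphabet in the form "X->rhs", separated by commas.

A->DD, B->AC, C->DB, D->BB

  step 2 ⇒ step 3: ACACACACBBBBBBBB ⇒ DD·DB·DD·DB·DD·DB·DD·DB·AC·AC·AC·AC·AC·AC·AC·AC
    A ↦ DD
    B ↦ AC
    C ↦ DB
  step 0 ⇒ step 1: DDAA ⇒ BB·BB·DD·DD
    D ↦ BB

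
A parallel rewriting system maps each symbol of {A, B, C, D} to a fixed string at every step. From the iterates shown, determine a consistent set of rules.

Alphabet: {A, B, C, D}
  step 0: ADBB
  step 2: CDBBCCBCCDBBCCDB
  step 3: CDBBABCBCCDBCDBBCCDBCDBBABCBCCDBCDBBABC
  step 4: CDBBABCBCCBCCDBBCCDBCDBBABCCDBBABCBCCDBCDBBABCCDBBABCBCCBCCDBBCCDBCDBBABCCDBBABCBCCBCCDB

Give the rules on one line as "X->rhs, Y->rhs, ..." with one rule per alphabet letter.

A->C, B->BC, C->CDB, D->BA

  step 3 ⇒ step 4: CDBBABCBCCDBCDBBCCDBCDBBABCBCCDBCDBBABC ⇒ CDB·BA·BC·BC·C·BC·CDB·BC·CDB·CDB·BA·BC·CDB·BA·BC·BC·CDB·CDB·BA·BC·CDB·BA·BC·BC·C·BC·CDB·BC·CDB·CDB·BA·BC·CDB·BA·BC·BC·C·BC·CDB
    A ↦ C
    B ↦ BC
    C ↦ CDB
    D ↦ BA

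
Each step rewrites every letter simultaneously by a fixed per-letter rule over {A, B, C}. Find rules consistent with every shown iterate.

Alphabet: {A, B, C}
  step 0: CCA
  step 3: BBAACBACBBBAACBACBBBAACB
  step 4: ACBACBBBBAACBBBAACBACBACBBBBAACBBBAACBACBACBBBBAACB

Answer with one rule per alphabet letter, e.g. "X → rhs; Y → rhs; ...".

A->B, B->ACB, C->BA

  step 3 ⇒ step 4: BBAACBACBBBAACBACBBBAACB ⇒ ACB·ACB·B·B·BA·ACB·B·BA·ACB·ACB·ACB·B·B·BA·ACB·B·BA·ACB·ACB·ACB·B·B·BA·ACB
    A ↦ B
    B ↦ ACB
    C ↦ BA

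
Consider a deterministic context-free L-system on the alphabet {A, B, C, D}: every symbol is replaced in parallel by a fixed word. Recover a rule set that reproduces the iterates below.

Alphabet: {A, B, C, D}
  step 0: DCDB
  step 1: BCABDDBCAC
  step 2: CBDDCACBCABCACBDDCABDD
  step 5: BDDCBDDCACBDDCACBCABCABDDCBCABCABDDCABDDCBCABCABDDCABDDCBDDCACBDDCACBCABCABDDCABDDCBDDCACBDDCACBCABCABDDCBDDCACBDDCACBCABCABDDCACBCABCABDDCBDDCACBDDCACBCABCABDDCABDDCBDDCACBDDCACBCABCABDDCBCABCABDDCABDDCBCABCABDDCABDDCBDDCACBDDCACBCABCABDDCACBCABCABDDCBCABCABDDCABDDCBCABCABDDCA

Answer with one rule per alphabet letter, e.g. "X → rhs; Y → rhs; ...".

A->CA, B->C, C->BDD, D->BCA

  step 1 ⇒ step 2: BCABDDBCAC ⇒ C·BDD·CA·C·BCA·BCA·C·BDD·CA·BDD
    A ↦ CA
    B ↦ C
    C ↦ BDD
    D ↦ BCA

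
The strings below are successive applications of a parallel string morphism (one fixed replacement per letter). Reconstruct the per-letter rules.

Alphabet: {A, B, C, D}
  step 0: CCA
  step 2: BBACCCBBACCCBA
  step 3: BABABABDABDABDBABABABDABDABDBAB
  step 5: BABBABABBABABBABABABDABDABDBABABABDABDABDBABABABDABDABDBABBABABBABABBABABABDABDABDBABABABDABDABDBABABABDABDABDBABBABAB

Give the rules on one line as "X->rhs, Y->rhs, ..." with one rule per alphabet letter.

A->B, B->BA, C->ABD, D->CCC

  step 2 ⇒ step 3: BBACCCBBACCCBA ⇒ BA·BA·B·ABD·ABD·ABD·BA·BA·B·ABD·ABD·ABD·BA·B
    A ↦ B
    B ↦ BA
    C ↦ ABD
    D ↦ CCC  (constrained at step 3)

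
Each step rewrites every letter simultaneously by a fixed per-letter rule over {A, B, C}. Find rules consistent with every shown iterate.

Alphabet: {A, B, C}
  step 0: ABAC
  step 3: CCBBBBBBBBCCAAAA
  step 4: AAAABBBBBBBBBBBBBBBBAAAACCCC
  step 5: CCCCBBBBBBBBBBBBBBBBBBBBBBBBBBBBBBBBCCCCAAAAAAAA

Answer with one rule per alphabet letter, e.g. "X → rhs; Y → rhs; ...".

  step 4 ⇒ step 5: AAAABBBBBBBBBBBBBBBBAAAACCCC ⇒ C·C·C·C·BB·BB·BB·BB·BB·BB·BB·BB·BB·BB·BB·BB·BB·BB·BB·BB·C·C·C·C·AA·AA·AA·AA
    A ↦ C
    B ↦ BB
    C ↦ AA

A->C, B->BB, C->AA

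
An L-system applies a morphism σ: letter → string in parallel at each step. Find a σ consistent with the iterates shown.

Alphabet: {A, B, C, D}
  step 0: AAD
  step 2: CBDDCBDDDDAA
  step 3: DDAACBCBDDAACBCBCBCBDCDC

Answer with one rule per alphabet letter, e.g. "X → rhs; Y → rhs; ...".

A->DC, B->AA, C->DD, D->CB

  step 2 ⇒ step 3: CBDDCBDDDDAA ⇒ DD·AA·CB·CB·DD·AA·CB·CB·CB·CB·DC·DC
    A ↦ DC
    B ↦ AA
    C ↦ DD
    D ↦ CB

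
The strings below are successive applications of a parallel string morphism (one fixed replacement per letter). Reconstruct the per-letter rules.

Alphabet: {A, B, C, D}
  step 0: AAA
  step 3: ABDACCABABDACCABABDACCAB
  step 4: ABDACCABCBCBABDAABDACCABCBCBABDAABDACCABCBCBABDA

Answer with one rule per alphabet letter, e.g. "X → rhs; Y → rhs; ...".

  step 3 ⇒ step 4: ABDACCABABDACCABABDACCAB ⇒ AB·DA·CC·AB·CB·CB·AB·DA·AB·DA·CC·AB·CB·CB·AB·DA·AB·DA·CC·AB·CB·CB·AB·DA
    A ↦ AB
    B ↦ DA
    C ↦ CB
    D ↦ CC

A->AB, B->DA, C->CB, D->CC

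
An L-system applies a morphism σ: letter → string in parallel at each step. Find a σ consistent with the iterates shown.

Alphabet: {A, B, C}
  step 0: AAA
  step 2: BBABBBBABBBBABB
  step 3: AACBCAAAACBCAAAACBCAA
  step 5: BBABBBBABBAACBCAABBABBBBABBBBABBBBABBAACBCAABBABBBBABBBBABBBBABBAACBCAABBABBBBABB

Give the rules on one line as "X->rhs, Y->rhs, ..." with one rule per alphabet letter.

  step 2 ⇒ step 3: BBABBBBABBBBABB ⇒ A·A·CBC·A·A·A·A·CBC·A·A·A·A·CBC·A·A
    A ↦ CBC
    B ↦ A
    C ↦ BB  (constrained at step 3)

A->CBC, B->A, C->BB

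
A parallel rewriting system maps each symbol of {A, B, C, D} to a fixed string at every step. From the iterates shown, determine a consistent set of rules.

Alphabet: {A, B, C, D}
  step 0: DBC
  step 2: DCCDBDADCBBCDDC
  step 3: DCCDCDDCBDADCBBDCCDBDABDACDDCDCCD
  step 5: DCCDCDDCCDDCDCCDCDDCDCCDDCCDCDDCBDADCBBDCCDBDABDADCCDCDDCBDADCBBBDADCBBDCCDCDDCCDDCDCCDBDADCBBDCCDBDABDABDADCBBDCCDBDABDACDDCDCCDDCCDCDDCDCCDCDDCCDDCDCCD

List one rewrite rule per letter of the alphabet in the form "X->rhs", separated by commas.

A->BB, B->BDA, C->CD, D->DC

  step 2 ⇒ step 3: DCCDBDADCBBCDDC ⇒ DC·CD·CD·DC·BDA·DC·BB·DC·CD·BDA·BDA·CD·DC·DC·CD
    A ↦ BB
    B ↦ BDA
    C ↦ CD
    D ↦ DC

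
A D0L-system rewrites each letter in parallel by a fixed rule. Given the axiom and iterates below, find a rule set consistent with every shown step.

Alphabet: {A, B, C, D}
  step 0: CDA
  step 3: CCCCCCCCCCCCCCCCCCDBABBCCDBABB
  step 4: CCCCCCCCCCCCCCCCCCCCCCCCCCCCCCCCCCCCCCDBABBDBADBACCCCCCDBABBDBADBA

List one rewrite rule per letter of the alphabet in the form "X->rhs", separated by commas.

A->BB, B->DBA, C->CC, D->CC

  step 3 ⇒ step 4: CCCCCCCCCCCCCCCCCCDBABBCCDBABB ⇒ CC·CC·CC·CC·CC·CC·CC·CC·CC·CC·CC·CC·CC·CC·CC·CC·CC·CC·CC·DBA·BB·DBA·DBA·CC·CC·CC·DBA·BB·DBA·DBA
    A ↦ BB
    B ↦ DBA
    C ↦ CC
    D ↦ CC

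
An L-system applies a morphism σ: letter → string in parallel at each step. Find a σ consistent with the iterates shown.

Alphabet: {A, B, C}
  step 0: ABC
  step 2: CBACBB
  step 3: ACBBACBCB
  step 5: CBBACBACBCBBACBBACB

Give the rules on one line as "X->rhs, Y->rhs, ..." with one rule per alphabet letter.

  step 2 ⇒ step 3: CBACBB ⇒ A·CB·B·A·CB·CB
    A ↦ B
    B ↦ CB
    C ↦ A

A->B, B->CB, C->A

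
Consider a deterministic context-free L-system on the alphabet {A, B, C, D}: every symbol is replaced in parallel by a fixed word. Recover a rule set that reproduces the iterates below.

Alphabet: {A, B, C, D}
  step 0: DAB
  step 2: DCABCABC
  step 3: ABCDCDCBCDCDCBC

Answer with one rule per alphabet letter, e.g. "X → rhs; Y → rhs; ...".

  step 2 ⇒ step 3: DCABCABC ⇒ A·BC·DC·DC·BC·DC·DC·BC
    A ↦ DC
    B ↦ DC
    C ↦ BC
    D ↦ A

A->DC, B->DC, C->BC, D->A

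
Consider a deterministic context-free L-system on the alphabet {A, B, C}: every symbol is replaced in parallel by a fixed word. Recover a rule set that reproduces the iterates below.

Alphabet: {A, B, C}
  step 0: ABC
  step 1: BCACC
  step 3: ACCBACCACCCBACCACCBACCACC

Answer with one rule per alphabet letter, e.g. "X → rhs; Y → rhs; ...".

  step 0 ⇒ step 1: ABC ⇒ B·C·ACC
    A ↦ B
    B ↦ C
    C ↦ ACC

A->B, B->C, C->ACC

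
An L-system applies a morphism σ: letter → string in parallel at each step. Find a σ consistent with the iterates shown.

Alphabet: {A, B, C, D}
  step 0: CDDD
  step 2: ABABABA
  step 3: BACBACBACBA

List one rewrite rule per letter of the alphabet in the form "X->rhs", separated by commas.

  step 2 ⇒ step 3: ABABABA ⇒ BA·C·BA·C·BA·C·BA
    A ↦ BA
    B ↦ C
    C ↦ D  (constrained at step 0)
    D ↦ A  (constrained at step 0)

A->BA, B->C, C->D, D->A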